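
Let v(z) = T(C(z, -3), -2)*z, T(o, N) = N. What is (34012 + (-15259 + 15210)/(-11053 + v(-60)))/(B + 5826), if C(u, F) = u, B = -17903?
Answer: -371853245/132037841 ≈ -2.8163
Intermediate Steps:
v(z) = -2*z
(34012 + (-15259 + 15210)/(-11053 + v(-60)))/(B + 5826) = (34012 + (-15259 + 15210)/(-11053 - 2*(-60)))/(-17903 + 5826) = (34012 - 49/(-11053 + 120))/(-12077) = (34012 - 49/(-10933))*(-1/12077) = (34012 - 49*(-1/10933))*(-1/12077) = (34012 + 49/10933)*(-1/12077) = (371853245/10933)*(-1/12077) = -371853245/132037841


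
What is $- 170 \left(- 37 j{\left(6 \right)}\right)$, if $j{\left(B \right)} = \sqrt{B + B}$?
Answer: $12580 \sqrt{3} \approx 21789.0$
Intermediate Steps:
$j{\left(B \right)} = \sqrt{2} \sqrt{B}$ ($j{\left(B \right)} = \sqrt{2 B} = \sqrt{2} \sqrt{B}$)
$- 170 \left(- 37 j{\left(6 \right)}\right) = - 170 \left(- 37 \sqrt{2} \sqrt{6}\right) = - 170 \left(- 37 \cdot 2 \sqrt{3}\right) = - 170 \left(- 74 \sqrt{3}\right) = 12580 \sqrt{3}$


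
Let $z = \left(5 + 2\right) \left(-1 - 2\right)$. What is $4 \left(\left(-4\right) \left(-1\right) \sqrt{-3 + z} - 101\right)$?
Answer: $-404 + 32 i \sqrt{6} \approx -404.0 + 78.384 i$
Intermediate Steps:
$z = -21$ ($z = 7 \left(-3\right) = -21$)
$4 \left(\left(-4\right) \left(-1\right) \sqrt{-3 + z} - 101\right) = 4 \left(\left(-4\right) \left(-1\right) \sqrt{-3 - 21} - 101\right) = 4 \left(4 \sqrt{-24} - 101\right) = 4 \left(4 \cdot 2 i \sqrt{6} - 101\right) = 4 \left(8 i \sqrt{6} - 101\right) = 4 \left(-101 + 8 i \sqrt{6}\right) = -404 + 32 i \sqrt{6}$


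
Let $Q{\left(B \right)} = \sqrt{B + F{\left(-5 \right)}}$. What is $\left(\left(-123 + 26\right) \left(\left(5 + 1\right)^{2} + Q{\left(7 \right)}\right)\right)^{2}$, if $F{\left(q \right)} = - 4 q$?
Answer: $12448107 + 2032344 \sqrt{3} \approx 1.5968 \cdot 10^{7}$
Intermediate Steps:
$Q{\left(B \right)} = \sqrt{20 + B}$ ($Q{\left(B \right)} = \sqrt{B - -20} = \sqrt{B + 20} = \sqrt{20 + B}$)
$\left(\left(-123 + 26\right) \left(\left(5 + 1\right)^{2} + Q{\left(7 \right)}\right)\right)^{2} = \left(\left(-123 + 26\right) \left(\left(5 + 1\right)^{2} + \sqrt{20 + 7}\right)\right)^{2} = \left(- 97 \left(6^{2} + \sqrt{27}\right)\right)^{2} = \left(- 97 \left(36 + 3 \sqrt{3}\right)\right)^{2} = \left(-3492 - 291 \sqrt{3}\right)^{2}$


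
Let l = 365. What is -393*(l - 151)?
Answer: -84102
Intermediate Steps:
-393*(l - 151) = -393*(365 - 151) = -393*214 = -84102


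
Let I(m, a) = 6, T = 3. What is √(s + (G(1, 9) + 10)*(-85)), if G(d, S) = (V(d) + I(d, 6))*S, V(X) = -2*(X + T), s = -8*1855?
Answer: 4*I*√885 ≈ 119.0*I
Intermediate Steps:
s = -14840
V(X) = -6 - 2*X (V(X) = -2*(X + 3) = -2*(3 + X) = -6 - 2*X)
G(d, S) = -2*S*d (G(d, S) = ((-6 - 2*d) + 6)*S = (-2*d)*S = -2*S*d)
√(s + (G(1, 9) + 10)*(-85)) = √(-14840 + (-2*9*1 + 10)*(-85)) = √(-14840 + (-18 + 10)*(-85)) = √(-14840 - 8*(-85)) = √(-14840 + 680) = √(-14160) = 4*I*√885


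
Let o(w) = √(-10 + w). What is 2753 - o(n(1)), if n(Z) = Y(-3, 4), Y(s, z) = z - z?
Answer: 2753 - I*√10 ≈ 2753.0 - 3.1623*I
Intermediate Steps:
Y(s, z) = 0
n(Z) = 0
2753 - o(n(1)) = 2753 - √(-10 + 0) = 2753 - √(-10) = 2753 - I*√10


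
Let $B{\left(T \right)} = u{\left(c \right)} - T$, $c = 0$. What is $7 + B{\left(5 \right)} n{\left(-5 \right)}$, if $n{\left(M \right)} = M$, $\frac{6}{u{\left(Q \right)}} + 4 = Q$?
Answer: $\frac{79}{2} \approx 39.5$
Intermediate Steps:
$u{\left(Q \right)} = \frac{6}{-4 + Q}$
$B{\left(T \right)} = - \frac{3}{2} - T$ ($B{\left(T \right)} = \frac{6}{-4 + 0} - T = \frac{6}{-4} - T = 6 \left(- \frac{1}{4}\right) - T = - \frac{3}{2} - T$)
$7 + B{\left(5 \right)} n{\left(-5 \right)} = 7 + \left(- \frac{3}{2} - 5\right) \left(-5\right) = 7 - - \frac{65}{2} = 7 + \frac{65}{2} = \frac{79}{2}$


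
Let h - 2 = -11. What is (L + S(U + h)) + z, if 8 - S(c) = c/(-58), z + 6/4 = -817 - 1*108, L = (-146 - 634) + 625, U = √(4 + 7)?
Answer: -31136/29 + √11/58 ≈ -1073.6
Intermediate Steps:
h = -9 (h = 2 - 11 = -9)
U = √11 ≈ 3.3166
L = -155 (L = -780 + 625 = -155)
z = -1853/2 (z = -3/2 + (-817 - 1*108) = -3/2 + (-817 - 108) = -3/2 - 925 = -1853/2 ≈ -926.50)
S(c) = 8 + c/58 (S(c) = 8 - c/(-58) = 8 - c*(-1)/58 = 8 - (-1)*c/58 = 8 + c/58)
(L + S(U + h)) + z = (-155 + (8 + (√11 - 9)/58)) - 1853/2 = (-155 + (8 + (-9 + √11)/58)) - 1853/2 = (-155 + (8 + (-9/58 + √11/58))) - 1853/2 = (-155 + (455/58 + √11/58)) - 1853/2 = (-8535/58 + √11/58) - 1853/2 = -31136/29 + √11/58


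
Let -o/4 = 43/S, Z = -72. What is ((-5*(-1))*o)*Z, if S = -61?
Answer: -61920/61 ≈ -1015.1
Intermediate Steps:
o = 172/61 (o = -172/(-61) = -172*(-1)/61 = -4*(-43/61) = 172/61 ≈ 2.8197)
((-5*(-1))*o)*Z = (-5*(-1)*(172/61))*(-72) = (5*(172/61))*(-72) = (860/61)*(-72) = -61920/61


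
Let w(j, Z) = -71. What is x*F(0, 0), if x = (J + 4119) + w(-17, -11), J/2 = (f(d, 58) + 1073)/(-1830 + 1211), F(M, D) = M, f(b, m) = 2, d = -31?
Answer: 0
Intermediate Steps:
J = -2150/619 (J = 2*((2 + 1073)/(-1830 + 1211)) = 2*(1075/(-619)) = 2*(1075*(-1/619)) = 2*(-1075/619) = -2150/619 ≈ -3.4733)
x = 2503562/619 (x = (-2150/619 + 4119) - 71 = 2547511/619 - 71 = 2503562/619 ≈ 4044.5)
x*F(0, 0) = (2503562/619)*0 = 0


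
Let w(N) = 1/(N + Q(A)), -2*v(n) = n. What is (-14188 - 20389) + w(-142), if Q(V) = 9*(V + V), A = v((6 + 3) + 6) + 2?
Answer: -8333058/241 ≈ -34577.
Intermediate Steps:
v(n) = -n/2
A = -11/2 (A = -((6 + 3) + 6)/2 + 2 = -(9 + 6)/2 + 2 = -½*15 + 2 = -15/2 + 2 = -11/2 ≈ -5.5000)
Q(V) = 18*V (Q(V) = 9*(2*V) = 18*V)
w(N) = 1/(-99 + N) (w(N) = 1/(N + 18*(-11/2)) = 1/(N - 99) = 1/(-99 + N))
(-14188 - 20389) + w(-142) = (-14188 - 20389) + 1/(-99 - 142) = -34577 + 1/(-241) = -34577 - 1/241 = -8333058/241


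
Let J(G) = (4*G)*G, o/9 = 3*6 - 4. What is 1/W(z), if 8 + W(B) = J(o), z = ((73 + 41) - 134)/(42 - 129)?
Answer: 1/63496 ≈ 1.5749e-5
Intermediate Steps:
o = 126 (o = 9*(3*6 - 4) = 9*(18 - 4) = 9*14 = 126)
J(G) = 4*G**2
z = 20/87 (z = (114 - 134)/(-87) = -20*(-1/87) = 20/87 ≈ 0.22989)
W(B) = 63496 (W(B) = -8 + 4*126**2 = -8 + 4*15876 = -8 + 63504 = 63496)
1/W(z) = 1/63496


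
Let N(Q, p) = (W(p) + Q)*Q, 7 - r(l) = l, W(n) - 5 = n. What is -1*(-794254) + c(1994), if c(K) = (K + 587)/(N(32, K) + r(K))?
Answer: 50041975851/63005 ≈ 7.9425e+5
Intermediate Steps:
W(n) = 5 + n
r(l) = 7 - l
N(Q, p) = Q*(5 + Q + p) (N(Q, p) = ((5 + p) + Q)*Q = (5 + Q + p)*Q = Q*(5 + Q + p))
c(K) = (587 + K)/(1191 + 31*K) (c(K) = (K + 587)/(32*(5 + 32 + K) + (7 - K)) = (587 + K)/(32*(37 + K) + (7 - K)) = (587 + K)/((1184 + 32*K) + (7 - K)) = (587 + K)/(1191 + 31*K))
-1*(-794254) + c(1994) = -1*(-794254) + (587 + 1994)/(1191 + 31*1994) = 794254 + 2581/(1191 + 61814) = 794254 + 2581/63005 = 50041975851/63005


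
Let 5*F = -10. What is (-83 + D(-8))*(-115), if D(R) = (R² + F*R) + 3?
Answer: 0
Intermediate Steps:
F = -2 (F = (⅕)*(-10) = -2)
D(R) = 3 + R² - 2*R (D(R) = (R² - 2*R) + 3 = 3 + R² - 2*R)
(-83 + D(-8))*(-115) = (-83 + (3 + (-8)² - 2*(-8)))*(-115) = (-83 + (3 + 64 + 16))*(-115) = (-83 + 83)*(-115) = 0*(-115) = 0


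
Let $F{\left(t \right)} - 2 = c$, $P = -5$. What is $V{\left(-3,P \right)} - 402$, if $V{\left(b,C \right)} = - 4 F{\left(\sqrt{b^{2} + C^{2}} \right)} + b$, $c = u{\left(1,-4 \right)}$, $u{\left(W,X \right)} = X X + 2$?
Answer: $-485$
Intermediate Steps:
$u{\left(W,X \right)} = 2 + X^{2}$ ($u{\left(W,X \right)} = X^{2} + 2 = 2 + X^{2}$)
$c = 18$ ($c = 2 + \left(-4\right)^{2} = 2 + 16 = 18$)
$F{\left(t \right)} = 20$ ($F{\left(t \right)} = 2 + 18 = 20$)
$V{\left(b,C \right)} = -80 + b$ ($V{\left(b,C \right)} = \left(-4\right) 20 + b = -80 + b$)
$V{\left(-3,P \right)} - 402 = \left(-80 - 3\right) - 402 = -83 - 402 = -485$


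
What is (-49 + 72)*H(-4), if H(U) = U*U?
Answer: 368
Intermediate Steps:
H(U) = U²
(-49 + 72)*H(-4) = (-49 + 72)*(-4)² = 23*16 = 368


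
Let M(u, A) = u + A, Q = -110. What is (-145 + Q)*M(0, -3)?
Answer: 765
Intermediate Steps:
M(u, A) = A + u
(-145 + Q)*M(0, -3) = (-145 - 110)*(-3 + 0) = -255*(-3) = 765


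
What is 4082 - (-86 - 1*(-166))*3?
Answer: 3842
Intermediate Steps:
4082 - (-86 - 1*(-166))*3 = 4082 - (-86 + 166)*3 = 4082 - 80*3 = 4082 - 1*240 = 4082 - 240 = 3842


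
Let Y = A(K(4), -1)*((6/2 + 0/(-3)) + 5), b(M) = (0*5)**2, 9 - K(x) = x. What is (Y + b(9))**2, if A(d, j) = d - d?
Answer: 0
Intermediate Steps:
K(x) = 9 - x
A(d, j) = 0
b(M) = 0 (b(M) = 0**2 = 0)
Y = 0 (Y = 0*((6/2 + 0/(-3)) + 5) = 0*((6*(1/2) + 0*(-1/3)) + 5) = 0*((3 + 0) + 5) = 0*(3 + 5) = 0*8 = 0)
(Y + b(9))**2 = (0 + 0)**2 = 0**2 = 0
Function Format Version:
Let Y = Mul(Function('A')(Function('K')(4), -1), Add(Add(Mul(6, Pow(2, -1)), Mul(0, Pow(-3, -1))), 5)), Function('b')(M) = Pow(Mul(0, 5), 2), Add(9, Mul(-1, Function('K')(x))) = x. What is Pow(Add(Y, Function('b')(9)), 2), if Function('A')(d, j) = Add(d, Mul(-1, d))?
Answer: 0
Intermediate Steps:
Function('K')(x) = Add(9, Mul(-1, x))
Function('A')(d, j) = 0
Function('b')(M) = 0 (Function('b')(M) = Pow(0, 2) = 0)
Y = 0 (Y = Mul(0, Add(Add(Mul(6, Pow(2, -1)), Mul(0, Pow(-3, -1))), 5)) = Mul(0, Add(Add(Mul(6, Rational(1, 2)), Mul(0, Rational(-1, 3))), 5)) = Mul(0, Add(Add(3, 0), 5)) = Mul(0, Add(3, 5)) = Mul(0, 8) = 0)
Pow(Add(Y, Function('b')(9)), 2) = Pow(Add(0, 0), 2) = Pow(0, 2) = 0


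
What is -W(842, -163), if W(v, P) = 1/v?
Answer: -1/842 ≈ -0.0011876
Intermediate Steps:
-W(842, -163) = -1/842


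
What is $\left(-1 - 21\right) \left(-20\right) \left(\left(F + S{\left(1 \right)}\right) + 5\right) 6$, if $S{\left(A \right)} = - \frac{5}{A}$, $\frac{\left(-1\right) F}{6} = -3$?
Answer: $47520$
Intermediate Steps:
$F = 18$ ($F = \left(-6\right) \left(-3\right) = 18$)
$\left(-1 - 21\right) \left(-20\right) \left(\left(F + S{\left(1 \right)}\right) + 5\right) 6 = \left(-1 - 21\right) \left(-20\right) \left(\left(18 - \frac{5}{1}\right) + 5\right) 6 = \left(-1 - 21\right) \left(-20\right) \left(\left(18 - 5\right) + 5\right) 6 = \left(-22\right) \left(-20\right) \left(\left(18 - 5\right) + 5\right) 6 = 440 \left(13 + 5\right) 6 = 440 \cdot 18 \cdot 6 = 440 \cdot 108 = 47520$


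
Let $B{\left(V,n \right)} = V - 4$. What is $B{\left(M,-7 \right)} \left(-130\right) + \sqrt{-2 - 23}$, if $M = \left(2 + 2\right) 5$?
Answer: $-2080 + 5 i \approx -2080.0 + 5.0 i$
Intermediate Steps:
$M = 20$ ($M = 4 \cdot 5 = 20$)
$B{\left(V,n \right)} = -4 + V$ ($B{\left(V,n \right)} = V - 4 = -4 + V$)
$B{\left(M,-7 \right)} \left(-130\right) + \sqrt{-2 - 23} = \left(-4 + 20\right) \left(-130\right) + \sqrt{-2 - 23} = 16 \left(-130\right) + \sqrt{-25} = -2080 + 5 i$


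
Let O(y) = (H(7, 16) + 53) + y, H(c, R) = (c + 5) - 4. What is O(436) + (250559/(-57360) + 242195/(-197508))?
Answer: 463930212599/944088240 ≈ 491.41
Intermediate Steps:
H(c, R) = 1 + c (H(c, R) = (5 + c) - 4 = 1 + c)
O(y) = 61 + y (O(y) = ((1 + 7) + 53) + y = (8 + 53) + y = 61 + y)
O(436) + (250559/(-57360) + 242195/(-197508)) = (61 + 436) + (250559/(-57360) + 242195/(-197508)) = 497 + (250559*(-1/57360) + 242195*(-1/197508)) = 497 + (-250559/57360 - 242195/197508) = 497 - 5281642681/944088240 = 463930212599/944088240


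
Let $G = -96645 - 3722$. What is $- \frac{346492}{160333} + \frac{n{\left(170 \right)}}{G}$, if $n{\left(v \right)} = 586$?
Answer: $- \frac{34870317702}{16092142211} \approx -2.1669$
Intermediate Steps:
$G = -100367$ ($G = -96645 - 3722 = -100367$)
$- \frac{346492}{160333} + \frac{n{\left(170 \right)}}{G} = - \frac{346492}{160333} + \frac{586}{-100367} = \left(-346492\right) \frac{1}{160333} + 586 \left(- \frac{1}{100367}\right) = - \frac{346492}{160333} - \frac{586}{100367} = - \frac{34870317702}{16092142211}$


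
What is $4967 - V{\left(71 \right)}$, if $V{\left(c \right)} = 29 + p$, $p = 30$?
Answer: $4908$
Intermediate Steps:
$V{\left(c \right)} = 59$ ($V{\left(c \right)} = 29 + 30 = 59$)
$4967 - V{\left(71 \right)} = 4967 - 59 = 4908$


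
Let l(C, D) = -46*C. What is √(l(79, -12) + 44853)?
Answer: √41219 ≈ 203.02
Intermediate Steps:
√(l(79, -12) + 44853) = √(-46*79 + 44853) = √(-3634 + 44853) = √41219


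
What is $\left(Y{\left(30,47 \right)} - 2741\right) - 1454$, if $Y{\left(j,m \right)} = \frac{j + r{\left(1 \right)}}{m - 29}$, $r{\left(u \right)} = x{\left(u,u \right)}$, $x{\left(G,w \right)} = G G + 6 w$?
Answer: $- \frac{75473}{18} \approx -4192.9$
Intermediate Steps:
$x{\left(G,w \right)} = G^{2} + 6 w$
$r{\left(u \right)} = u^{2} + 6 u$
$Y{\left(j,m \right)} = \frac{7 + j}{-29 + m}$ ($Y{\left(j,m \right)} = \frac{j + 1 \left(6 + 1\right)}{m - 29} = \frac{j + 1 \cdot 7}{-29 + m} = \frac{j + 7}{-29 + m} = \frac{7 + j}{-29 + m}$)
$\left(Y{\left(30,47 \right)} - 2741\right) - 1454 = \left(\frac{7 + 30}{-29 + 47} - 2741\right) - 1454 = \left(\frac{1}{18} \cdot 37 - 2741\right) - 1454 = \left(\frac{37}{18} - 2741\right) - 1454 = - \frac{49301}{18} - 1454 = - \frac{75473}{18}$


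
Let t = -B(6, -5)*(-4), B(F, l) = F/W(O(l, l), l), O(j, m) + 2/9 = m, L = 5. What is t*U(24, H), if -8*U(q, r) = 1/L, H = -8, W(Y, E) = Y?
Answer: 27/235 ≈ 0.11489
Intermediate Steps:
O(j, m) = -2/9 + m
U(q, r) = -1/40 (U(q, r) = -1/8/5 = -1/8*1/5 = -1/40)
B(F, l) = F/(-2/9 + l)
t = -216/47 (t = -9*6/(-2 + 9*(-5))*(-4) = -9*6/(-2 - 45)*(-4) = -9*6/(-47)*(-4) = -9*6*(-1)/47*(-4) = -1*(-54/47)*(-4) = (54/47)*(-4) = -216/47 ≈ -4.5957)
t*U(24, H) = -216/47*(-1/40) = 27/235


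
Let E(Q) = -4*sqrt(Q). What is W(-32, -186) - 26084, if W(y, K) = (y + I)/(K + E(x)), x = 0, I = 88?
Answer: -2425840/93 ≈ -26084.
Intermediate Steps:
W(y, K) = (88 + y)/K (W(y, K) = (y + 88)/(K - 4*sqrt(0)) = (88 + y)/(K - 4*0) = (88 + y)/(K + 0) = (88 + y)/K)
W(-32, -186) - 26084 = (88 - 32)/(-186) - 26084 = -1/186*56 - 26084 = -28/93 - 26084 = -2425840/93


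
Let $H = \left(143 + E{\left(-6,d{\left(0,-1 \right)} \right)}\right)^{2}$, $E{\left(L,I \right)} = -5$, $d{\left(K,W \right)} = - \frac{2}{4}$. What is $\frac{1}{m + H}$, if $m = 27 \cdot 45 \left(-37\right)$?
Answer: $- \frac{1}{25911} \approx -3.8594 \cdot 10^{-5}$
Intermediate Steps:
$d{\left(K,W \right)} = - \frac{1}{2}$ ($d{\left(K,W \right)} = \left(-2\right) \frac{1}{4} = - \frac{1}{2}$)
$m = -44955$ ($m = 1215 \left(-37\right) = -44955$)
$H = 19044$ ($H = \left(143 - 5\right)^{2} = 138^{2} = 19044$)
$\frac{1}{m + H} = \frac{1}{-44955 + 19044} = \frac{1}{-25911} = - \frac{1}{25911}$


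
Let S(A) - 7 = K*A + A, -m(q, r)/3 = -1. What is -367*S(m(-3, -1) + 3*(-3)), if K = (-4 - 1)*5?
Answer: -55417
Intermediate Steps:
K = -25 (K = -5*5 = -25)
m(q, r) = 3 (m(q, r) = -3*(-1) = 3)
S(A) = 7 - 24*A (S(A) = 7 + (-25*A + A) = 7 - 24*A)
-367*S(m(-3, -1) + 3*(-3)) = -367*(7 - 24*(3 + 3*(-3))) = -367*(7 - 24*(3 - 9)) = -367*(7 - 24*(-6)) = -367*(7 + 144) = -367*151 = -55417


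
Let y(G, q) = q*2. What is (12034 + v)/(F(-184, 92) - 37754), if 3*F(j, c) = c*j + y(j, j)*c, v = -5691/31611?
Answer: -126800361/576184234 ≈ -0.22007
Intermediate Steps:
y(G, q) = 2*q
v = -1897/10537 (v = -5691*1/31611 = -1897/10537 ≈ -0.18003)
F(j, c) = c*j (F(j, c) = (c*j + (2*j)*c)/3 = (c*j + 2*c*j)/3 = (3*c*j)/3 = c*j)
(12034 + v)/(F(-184, 92) - 37754) = (12034 - 1897/10537)/(92*(-184) - 37754) = 126800361/(10537*(-16928 - 37754)) = (126800361/10537)/(-54682) = (126800361/10537)*(-1/54682) = -126800361/576184234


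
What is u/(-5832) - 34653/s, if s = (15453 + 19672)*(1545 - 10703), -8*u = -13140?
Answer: -58683186731/208445238000 ≈ -0.28153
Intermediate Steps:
u = 3285/2 (u = -1/8*(-13140) = 3285/2 ≈ 1642.5)
s = -321674750 (s = 35125*(-9158) = -321674750)
u/(-5832) - 34653/s = (3285/2)/(-5832) - 34653/(-321674750) = (3285/2)*(-1/5832) - 34653*(-1/321674750) = -365/1296 + 34653/321674750 = -58683186731/208445238000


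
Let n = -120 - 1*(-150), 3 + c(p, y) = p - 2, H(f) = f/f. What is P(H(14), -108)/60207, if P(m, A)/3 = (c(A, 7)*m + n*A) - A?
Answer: -3245/20069 ≈ -0.16169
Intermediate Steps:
H(f) = 1
c(p, y) = -5 + p (c(p, y) = -3 + (p - 2) = -3 + (-2 + p) = -5 + p)
n = 30 (n = -120 + 150 = 30)
P(m, A) = 87*A + 3*m*(-5 + A) (P(m, A) = 3*(((-5 + A)*m + 30*A) - A) = 3*((m*(-5 + A) + 30*A) - A) = 3*((30*A + m*(-5 + A)) - A) = 3*(29*A + m*(-5 + A)) = 87*A + 3*m*(-5 + A))
P(H(14), -108)/60207 = (87*(-108) + 3*1*(-5 - 108))/60207 = (-9396 + 3*1*(-113))*(1/60207) = (-9396 - 339)*(1/60207) = -9735*1/60207 = -3245/20069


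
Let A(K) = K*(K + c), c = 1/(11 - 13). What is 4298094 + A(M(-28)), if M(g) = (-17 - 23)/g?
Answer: 210606671/49 ≈ 4.2981e+6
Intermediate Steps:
c = -1/2 (c = 1/(-2) = -1/2 ≈ -0.50000)
M(g) = -40/g
A(K) = K*(-1/2 + K) (A(K) = K*(K - 1/2) = K*(-1/2 + K))
4298094 + A(M(-28)) = 4298094 + (-40/(-28))*(-1/2 - 40/(-28)) = 4298094 + (-40*(-1/28))*(-1/2 - 40*(-1/28)) = 4298094 + 10*(-1/2 + 10/7)/7 = 4298094 + (10/7)*(13/14) = 4298094 + 65/49 = 210606671/49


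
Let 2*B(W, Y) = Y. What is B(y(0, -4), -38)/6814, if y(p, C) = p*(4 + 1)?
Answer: -19/6814 ≈ -0.0027884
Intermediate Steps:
y(p, C) = 5*p (y(p, C) = p*5 = 5*p)
B(W, Y) = Y/2
B(y(0, -4), -38)/6814 = ((1/2)*(-38))/6814 = -19*1/6814 = -19/6814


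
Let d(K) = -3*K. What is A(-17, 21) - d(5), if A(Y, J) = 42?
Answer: 57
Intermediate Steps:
A(-17, 21) - d(5) = 42 - (-3)*5 = 42 - 1*(-15) = 42 + 15 = 57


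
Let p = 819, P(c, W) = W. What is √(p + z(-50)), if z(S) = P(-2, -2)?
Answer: √817 ≈ 28.583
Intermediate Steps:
z(S) = -2
√(p + z(-50)) = √(819 - 2) = √817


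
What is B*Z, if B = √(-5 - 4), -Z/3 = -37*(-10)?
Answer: -3330*I ≈ -3330.0*I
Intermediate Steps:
Z = -1110 (Z = -(-111)*(-10) = -3*370 = -1110)
B = 3*I (B = √(-9) = 3*I ≈ 3.0*I)
B*Z = (3*I)*(-1110) = -3330*I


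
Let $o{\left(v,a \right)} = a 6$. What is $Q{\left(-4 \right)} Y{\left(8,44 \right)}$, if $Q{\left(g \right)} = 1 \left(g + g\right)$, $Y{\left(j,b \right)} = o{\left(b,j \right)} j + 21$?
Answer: $-3240$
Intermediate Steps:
$o{\left(v,a \right)} = 6 a$
$Y{\left(j,b \right)} = 21 + 6 j^{2}$ ($Y{\left(j,b \right)} = 6 j j + 21 = 6 j^{2} + 21 = 21 + 6 j^{2}$)
$Q{\left(g \right)} = 2 g$ ($Q{\left(g \right)} = 1 \cdot 2 g = 2 g$)
$Q{\left(-4 \right)} Y{\left(8,44 \right)} = 2 \left(-4\right) \left(21 + 6 \cdot 8^{2}\right) = - 8 \left(21 + 6 \cdot 64\right) = - 8 \left(21 + 384\right) = \left(-8\right) 405 = -3240$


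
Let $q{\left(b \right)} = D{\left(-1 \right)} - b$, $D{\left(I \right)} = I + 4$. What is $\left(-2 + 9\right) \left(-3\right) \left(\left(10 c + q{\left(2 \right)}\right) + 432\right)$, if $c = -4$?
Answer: $-8253$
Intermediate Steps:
$D{\left(I \right)} = 4 + I$
$q{\left(b \right)} = 3 - b$ ($q{\left(b \right)} = \left(4 - 1\right) - b = 3 - b$)
$\left(-2 + 9\right) \left(-3\right) \left(\left(10 c + q{\left(2 \right)}\right) + 432\right) = \left(-2 + 9\right) \left(-3\right) \left(\left(10 \left(-4\right) + \left(3 - 2\right)\right) + 432\right) = 7 \left(-3\right) \left(\left(-40 + \left(3 - 2\right)\right) + 432\right) = - 21 \left(\left(-40 + 1\right) + 432\right) = - 21 \left(-39 + 432\right) = \left(-21\right) 393 = -8253$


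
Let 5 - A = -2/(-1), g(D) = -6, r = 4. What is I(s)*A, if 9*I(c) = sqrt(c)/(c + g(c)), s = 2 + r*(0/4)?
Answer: -sqrt(2)/12 ≈ -0.11785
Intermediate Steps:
s = 2 (s = 2 + 4*(0/4) = 2 + 4*(0*(1/4)) = 2 + 4*0 = 2 + 0 = 2)
A = 3 (A = 5 - (-2)/(-1) = 5 - (-2)*(-1) = 5 - 1*2 = 5 - 2 = 3)
I(c) = sqrt(c)/(9*(-6 + c)) (I(c) = (sqrt(c)/(c - 6))/9 = (sqrt(c)/(-6 + c))/9 = sqrt(c)/(9*(-6 + c)))
I(s)*A = (sqrt(2)/(9*(-6 + 2)))*3 = ((1/9)*sqrt(2)/(-4))*3 = ((1/9)*sqrt(2)*(-1/4))*3 = -sqrt(2)/36*3 = -sqrt(2)/12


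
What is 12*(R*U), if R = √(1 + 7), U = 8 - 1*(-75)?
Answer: 1992*√2 ≈ 2817.1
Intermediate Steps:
U = 83 (U = 8 + 75 = 83)
R = 2*√2 (R = √8 = 2*√2 ≈ 2.8284)
12*(R*U) = 12*((2*√2)*83) = 12*(166*√2) = 1992*√2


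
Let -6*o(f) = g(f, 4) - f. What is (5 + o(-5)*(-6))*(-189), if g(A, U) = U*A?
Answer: 1890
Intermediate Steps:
g(A, U) = A*U
o(f) = -f/2 (o(f) = -(f*4 - f)/6 = -(4*f - f)/6 = -f/2)
(5 + o(-5)*(-6))*(-189) = (5 - ½*(-5)*(-6))*(-189) = (5 + (5/2)*(-6))*(-189) = (5 - 15)*(-189) = -10*(-189) = 1890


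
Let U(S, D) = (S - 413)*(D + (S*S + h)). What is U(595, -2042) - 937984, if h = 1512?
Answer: 63398106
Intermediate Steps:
U(S, D) = (-413 + S)*(1512 + D + S²) (U(S, D) = (S - 413)*(D + (S*S + 1512)) = (-413 + S)*(D + (S² + 1512)) = (-413 + S)*(D + (1512 + S²)) = (-413 + S)*(1512 + D + S²))
U(595, -2042) - 937984 = (-624456 + 595³ - 413*(-2042) - 413*595² + 1512*595 - 2042*595) - 937984 = (-624456 + 210644875 + 843346 - 413*354025 + 899640 - 1214990) - 937984 = (-624456 + 210644875 + 843346 - 146212325 + 899640 - 1214990) - 937984 = 64336090 - 937984 = 63398106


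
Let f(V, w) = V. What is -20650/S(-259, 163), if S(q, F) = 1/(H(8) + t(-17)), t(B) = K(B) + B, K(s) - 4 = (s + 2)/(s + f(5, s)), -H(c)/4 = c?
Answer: 1806875/2 ≈ 9.0344e+5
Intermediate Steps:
H(c) = -4*c
K(s) = 4 + (2 + s)/(5 + s) (K(s) = 4 + (s + 2)/(s + 5) = 4 + (2 + s)/(5 + s))
t(B) = B + (22 + 5*B)/(5 + B) (t(B) = (22 + 5*B)/(5 + B) + B = B + (22 + 5*B)/(5 + B))
S(q, F) = -4/175 (S(q, F) = 1/(-4*8 + (22 + (-17)**2 + 10*(-17))/(5 - 17)) = 1/(-32 + (22 + 289 - 170)/(-12)) = 1/(-32 - 1/12*141) = 1/(-32 - 47/4) = 1/(-175/4) = -4/175)
-20650/S(-259, 163) = -20650/(-4/175) = -20650*(-175/4) = 1806875/2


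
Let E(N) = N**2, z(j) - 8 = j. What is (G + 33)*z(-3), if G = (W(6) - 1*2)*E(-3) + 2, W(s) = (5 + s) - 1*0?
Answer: 580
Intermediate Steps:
z(j) = 8 + j
W(s) = 5 + s (W(s) = (5 + s) + 0 = 5 + s)
G = 83 (G = ((5 + 6) - 1*2)*(-3)**2 + 2 = (11 - 2)*9 + 2 = 9*9 + 2 = 81 + 2 = 83)
(G + 33)*z(-3) = (83 + 33)*(8 - 3) = 116*5 = 580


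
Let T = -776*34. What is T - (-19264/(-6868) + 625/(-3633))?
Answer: -164596148027/6237861 ≈ -26387.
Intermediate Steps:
T = -26384
T - (-19264/(-6868) + 625/(-3633)) = -26384 - (-19264/(-6868) + 625/(-3633)) = -26384 - (-19264*(-1/6868) + 625*(-1/3633)) = -26384 - (4816/1717 - 625/3633) = -26384 - 1*16423403/6237861 = -26384 - 16423403/6237861 = -164596148027/6237861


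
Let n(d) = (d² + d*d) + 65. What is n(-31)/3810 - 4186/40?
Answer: -793459/7620 ≈ -104.13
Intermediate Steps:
n(d) = 65 + 2*d² (n(d) = (d² + d²) + 65 = 2*d² + 65 = 65 + 2*d²)
n(-31)/3810 - 4186/40 = (65 + 2*(-31)²)/3810 - 4186/40 = (65 + 2*961)*(1/3810) - 4186*1/40 = (65 + 1922)*(1/3810) - 2093/20 = 1987*(1/3810) - 2093/20 = 1987/3810 - 2093/20 = -793459/7620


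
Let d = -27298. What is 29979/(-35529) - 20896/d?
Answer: -12658793/161645107 ≈ -0.078312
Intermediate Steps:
29979/(-35529) - 20896/d = 29979/(-35529) - 20896/(-27298) = 29979*(-1/35529) - 20896*(-1/27298) = -9993/11843 + 10448/13649 = -12658793/161645107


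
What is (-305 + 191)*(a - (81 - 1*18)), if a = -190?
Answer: 28842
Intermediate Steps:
(-305 + 191)*(a - (81 - 1*18)) = (-305 + 191)*(-190 - (81 - 1*18)) = -114*(-190 - (81 - 18)) = -114*(-190 - 1*63) = -114*(-190 - 63) = -114*(-253) = 28842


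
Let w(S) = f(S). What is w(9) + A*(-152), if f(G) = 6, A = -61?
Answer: 9278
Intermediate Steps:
w(S) = 6
w(9) + A*(-152) = 6 - 61*(-152) = 6 + 9272 = 9278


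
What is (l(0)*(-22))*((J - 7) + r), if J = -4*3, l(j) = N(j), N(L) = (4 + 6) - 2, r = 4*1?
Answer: 2640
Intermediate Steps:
r = 4
N(L) = 8 (N(L) = 10 - 2 = 8)
l(j) = 8
J = -12
(l(0)*(-22))*((J - 7) + r) = (8*(-22))*((-12 - 7) + 4) = -176*(-19 + 4) = -176*(-15) = 2640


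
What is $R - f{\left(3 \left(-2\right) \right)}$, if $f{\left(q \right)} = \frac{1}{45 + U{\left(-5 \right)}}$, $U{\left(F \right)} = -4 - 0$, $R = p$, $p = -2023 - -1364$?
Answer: $- \frac{27020}{41} \approx -659.02$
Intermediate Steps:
$p = -659$ ($p = -2023 + 1364 = -659$)
$R = -659$
$U{\left(F \right)} = -4$ ($U{\left(F \right)} = -4 + 0 = -4$)
$f{\left(q \right)} = \frac{1}{41}$ ($f{\left(q \right)} = \frac{1}{45 - 4} = \frac{1}{41}$)
$R - f{\left(3 \left(-2\right) \right)} = -659 - \frac{1}{41} = - \frac{27020}{41}$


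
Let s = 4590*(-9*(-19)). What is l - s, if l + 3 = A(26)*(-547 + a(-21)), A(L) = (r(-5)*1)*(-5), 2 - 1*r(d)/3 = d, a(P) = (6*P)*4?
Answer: -674538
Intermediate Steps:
a(P) = 24*P
r(d) = 6 - 3*d
A(L) = -105 (A(L) = ((6 - 3*(-5))*1)*(-5) = ((6 + 15)*1)*(-5) = (21*1)*(-5) = 21*(-5) = -105)
s = 784890 (s = 4590*171 = 784890)
l = 110352 (l = -3 - 105*(-547 + 24*(-21)) = -3 - 105*(-547 - 504) = -3 - 105*(-1051) = -3 + 110355 = 110352)
l - s = 110352 - 1*784890 = 110352 - 784890 = -674538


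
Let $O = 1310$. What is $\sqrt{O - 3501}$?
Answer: $i \sqrt{2191} \approx 46.808 i$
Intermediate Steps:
$\sqrt{O - 3501} = \sqrt{1310 - 3501} = \sqrt{-2191} = i \sqrt{2191}$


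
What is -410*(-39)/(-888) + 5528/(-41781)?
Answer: -112164509/6183588 ≈ -18.139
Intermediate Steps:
-410*(-39)/(-888) + 5528/(-41781) = 15990*(-1/888) + 5528*(-1/41781) = -2665/148 - 5528/41781 = -112164509/6183588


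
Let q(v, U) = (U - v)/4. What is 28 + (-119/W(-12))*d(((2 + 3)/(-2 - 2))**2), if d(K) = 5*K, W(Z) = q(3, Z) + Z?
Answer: 3133/36 ≈ 87.028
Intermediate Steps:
q(v, U) = -v/4 + U/4 (q(v, U) = (U - v)*(1/4) = -v/4 + U/4)
W(Z) = -3/4 + 5*Z/4 (W(Z) = (-1/4*3 + Z/4) + Z = (-3/4 + Z/4) + Z = -3/4 + 5*Z/4)
28 + (-119/W(-12))*d(((2 + 3)/(-2 - 2))**2) = 28 + (-119/(-3/4 + (5/4)*(-12)))*(5*((2 + 3)/(-2 - 2))**2) = 28 + (-119/(-3/4 - 15))*(5*(5/(-4))**2) = 28 + (-119/(-63/4))*(5*(5*(-1/4))**2) = 28 + (-119*(-4/63))*(5*(-5/4)**2) = 28 + 68*(5*(25/16))/9 = 28 + (68/9)*(125/16) = 28 + 2125/36 = 3133/36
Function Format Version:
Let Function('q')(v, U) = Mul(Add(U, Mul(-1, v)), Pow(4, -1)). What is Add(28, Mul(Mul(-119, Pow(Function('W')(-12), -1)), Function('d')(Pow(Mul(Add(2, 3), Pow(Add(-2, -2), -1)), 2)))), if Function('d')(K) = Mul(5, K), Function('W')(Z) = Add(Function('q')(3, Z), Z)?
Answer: Rational(3133, 36) ≈ 87.028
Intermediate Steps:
Function('q')(v, U) = Add(Mul(Rational(-1, 4), v), Mul(Rational(1, 4), U)) (Function('q')(v, U) = Mul(Add(U, Mul(-1, v)), Rational(1, 4)) = Add(Mul(Rational(-1, 4), v), Mul(Rational(1, 4), U)))
Function('W')(Z) = Add(Rational(-3, 4), Mul(Rational(5, 4), Z)) (Function('W')(Z) = Add(Add(Mul(Rational(-1, 4), 3), Mul(Rational(1, 4), Z)), Z) = Add(Add(Rational(-3, 4), Mul(Rational(1, 4), Z)), Z) = Add(Rational(-3, 4), Mul(Rational(5, 4), Z)))
Add(28, Mul(Mul(-119, Pow(Function('W')(-12), -1)), Function('d')(Pow(Mul(Add(2, 3), Pow(Add(-2, -2), -1)), 2)))) = Add(28, Mul(Mul(-119, Pow(Add(Rational(-3, 4), Mul(Rational(5, 4), -12)), -1)), Mul(5, Pow(Mul(Add(2, 3), Pow(Add(-2, -2), -1)), 2)))) = Add(28, Mul(Mul(-119, Pow(Add(Rational(-3, 4), -15), -1)), Mul(5, Pow(Mul(5, Pow(-4, -1)), 2)))) = Add(28, Mul(Mul(-119, Pow(Rational(-63, 4), -1)), Mul(5, Pow(Mul(5, Rational(-1, 4)), 2)))) = Add(28, Mul(Mul(-119, Rational(-4, 63)), Mul(5, Pow(Rational(-5, 4), 2)))) = Add(28, Mul(Rational(68, 9), Mul(5, Rational(25, 16)))) = Add(28, Mul(Rational(68, 9), Rational(125, 16))) = Add(28, Rational(2125, 36)) = Rational(3133, 36)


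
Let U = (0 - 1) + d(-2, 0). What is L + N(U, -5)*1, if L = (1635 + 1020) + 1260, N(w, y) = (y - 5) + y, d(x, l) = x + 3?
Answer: 3900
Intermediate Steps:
d(x, l) = 3 + x
U = 0 (U = (0 - 1) + (3 - 2) = -1 + 1 = 0)
N(w, y) = -5 + 2*y (N(w, y) = (-5 + y) + y = -5 + 2*y)
L = 3915 (L = 2655 + 1260 = 3915)
L + N(U, -5)*1 = 3915 + (-5 + 2*(-5))*1 = 3915 + (-5 - 10)*1 = 3915 - 15*1 = 3915 - 15 = 3900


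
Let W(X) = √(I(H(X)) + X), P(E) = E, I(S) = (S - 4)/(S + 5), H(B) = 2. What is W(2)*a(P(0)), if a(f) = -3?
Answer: -6*√21/7 ≈ -3.9279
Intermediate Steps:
I(S) = (-4 + S)/(5 + S)
W(X) = √(-2/7 + X) (W(X) = √((-4 + 2)/(5 + 2) + X) = √(-2/7 + X))
W(2)*a(P(0)) = (√(-14 + 49*2)/7)*(-3) = (√(-14 + 98)/7)*(-3) = (√84/7)*(-3) = ((2*√21)/7)*(-3) = (2*√21/7)*(-3) = -6*√21/7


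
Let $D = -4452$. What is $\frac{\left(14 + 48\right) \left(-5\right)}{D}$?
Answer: $\frac{155}{2226} \approx 0.069632$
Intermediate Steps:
$\frac{\left(14 + 48\right) \left(-5\right)}{D} = \frac{\left(14 + 48\right) \left(-5\right)}{-4452} = 62 \left(-5\right) \left(- \frac{1}{4452}\right) = \left(-310\right) \left(- \frac{1}{4452}\right) = \frac{155}{2226}$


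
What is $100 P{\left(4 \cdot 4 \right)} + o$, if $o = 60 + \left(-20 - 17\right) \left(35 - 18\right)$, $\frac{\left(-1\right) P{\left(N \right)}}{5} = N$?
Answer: $-8569$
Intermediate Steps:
$P{\left(N \right)} = - 5 N$
$o = -569$ ($o = 60 - 629 = -569$)
$100 P{\left(4 \cdot 4 \right)} + o = 100 \left(- 5 \cdot 4 \cdot 4\right) - 569 = 100 \left(\left(-5\right) 16\right) - 569 = 100 \left(-80\right) - 569 = -8000 - 569 = -8569$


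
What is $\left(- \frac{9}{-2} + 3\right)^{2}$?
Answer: $\frac{225}{4} \approx 56.25$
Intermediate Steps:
$\left(- \frac{9}{-2} + 3\right)^{2} = \left(\left(-9\right) \left(- \frac{1}{2}\right) + 3\right)^{2} = \left(\frac{9}{2} + 3\right)^{2} = \left(\frac{15}{2}\right)^{2} = \frac{225}{4}$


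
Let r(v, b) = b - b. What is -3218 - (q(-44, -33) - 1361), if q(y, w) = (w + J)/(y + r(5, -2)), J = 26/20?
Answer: -817397/440 ≈ -1857.7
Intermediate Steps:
r(v, b) = 0
J = 13/10 (J = 26*(1/20) = 13/10 ≈ 1.3000)
q(y, w) = (13/10 + w)/y (q(y, w) = (w + 13/10)/(y + 0) = (13/10 + w)/y)
-3218 - (q(-44, -33) - 1361) = -3218 - ((13/10 - 33)/(-44) - 1361) = -3218 - (-1/44*(-317/10) - 1361) = -3218 - (317/440 - 1361) = -3218 - 1*(-598523/440) = -3218 + 598523/440 = -817397/440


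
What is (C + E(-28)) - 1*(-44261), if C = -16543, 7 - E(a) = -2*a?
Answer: 27669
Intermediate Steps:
E(a) = 7 + 2*a (E(a) = 7 - (-2)*a = 7 + 2*a)
(C + E(-28)) - 1*(-44261) = (-16543 + (7 + 2*(-28))) - 1*(-44261) = (-16543 + (7 - 56)) + 44261 = (-16543 - 49) + 44261 = -16592 + 44261 = 27669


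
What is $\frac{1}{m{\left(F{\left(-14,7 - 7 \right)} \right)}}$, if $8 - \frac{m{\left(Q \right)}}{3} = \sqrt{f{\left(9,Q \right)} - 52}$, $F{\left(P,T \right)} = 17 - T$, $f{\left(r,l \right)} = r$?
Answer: $\frac{8}{321} + \frac{i \sqrt{43}}{321} \approx 0.024922 + 0.020428 i$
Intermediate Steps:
$m{\left(Q \right)} = 24 - 3 i \sqrt{43}$ ($m{\left(Q \right)} = 24 - 3 \sqrt{9 - 52} = 24 - 3 \sqrt{-43} = 24 - 3 i \sqrt{43}$)
$\frac{1}{m{\left(F{\left(-14,7 - 7 \right)} \right)}} = \frac{1}{24 - 3 i \sqrt{43}}$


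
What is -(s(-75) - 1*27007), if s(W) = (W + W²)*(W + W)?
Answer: 859507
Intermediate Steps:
s(W) = 2*W*(W + W²) (s(W) = (W + W²)*(2*W) = 2*W*(W + W²))
-(s(-75) - 1*27007) = -(2*(-75)²*(1 - 75) - 1*27007) = -(2*5625*(-74) - 27007) = -(-832500 - 27007) = -1*(-859507) = 859507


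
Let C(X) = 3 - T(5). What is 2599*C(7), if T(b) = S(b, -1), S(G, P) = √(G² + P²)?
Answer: 7797 - 2599*√26 ≈ -5455.4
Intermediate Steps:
T(b) = √(1 + b²) (T(b) = √(b² + (-1)²) = √(b² + 1) = √(1 + b²))
C(X) = 3 - √26 (C(X) = 3 - √(1 + 5²) = 3 - √(1 + 25) = 3 - √26)
2599*C(7) = 2599*(3 - √26) = 7797 - 2599*√26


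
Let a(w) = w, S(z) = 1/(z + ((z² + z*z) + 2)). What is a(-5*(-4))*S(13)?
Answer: 20/353 ≈ 0.056657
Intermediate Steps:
S(z) = 1/(2 + z + 2*z²) (S(z) = 1/(z + ((z² + z²) + 2)) = 1/(z + (2*z² + 2)) = 1/(z + (2 + 2*z²)) = 1/(2 + z + 2*z²))
a(-5*(-4))*S(13) = (-5*(-4))/(2 + 13 + 2*13²) = 20/(2 + 13 + 2*169) = 20/(2 + 13 + 338) = 20/353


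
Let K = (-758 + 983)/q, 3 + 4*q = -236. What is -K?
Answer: 900/239 ≈ 3.7657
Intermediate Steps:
q = -239/4 (q = -¾ + (¼)*(-236) = -¾ - 59 = -239/4 ≈ -59.750)
K = -900/239 (K = (-758 + 983)/(-239/4) = -4/239*225 = -900/239 ≈ -3.7657)
-K = -1*(-900/239) = 900/239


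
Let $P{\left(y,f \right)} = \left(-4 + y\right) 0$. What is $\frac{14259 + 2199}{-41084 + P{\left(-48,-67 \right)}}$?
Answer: $- \frac{8229}{20542} \approx -0.40059$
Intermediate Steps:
$P{\left(y,f \right)} = 0$
$\frac{14259 + 2199}{-41084 + P{\left(-48,-67 \right)}} = \frac{14259 + 2199}{-41084 + 0} = \frac{16458}{-41084} = 16458 \left(- \frac{1}{41084}\right) = - \frac{8229}{20542}$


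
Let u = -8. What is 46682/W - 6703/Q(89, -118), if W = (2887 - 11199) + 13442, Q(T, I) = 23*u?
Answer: 21487939/471960 ≈ 45.529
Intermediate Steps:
Q(T, I) = -184 (Q(T, I) = 23*(-8) = -184)
W = 5130 (W = -8312 + 13442 = 5130)
46682/W - 6703/Q(89, -118) = 46682/5130 - 6703/(-184) = 46682*(1/5130) - 6703*(-1/184) = 23341/2565 + 6703/184 = 21487939/471960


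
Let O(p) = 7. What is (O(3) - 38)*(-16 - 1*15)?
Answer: 961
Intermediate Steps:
(O(3) - 38)*(-16 - 1*15) = (7 - 38)*(-16 - 1*15) = -31*(-16 - 15) = -31*(-31) = 961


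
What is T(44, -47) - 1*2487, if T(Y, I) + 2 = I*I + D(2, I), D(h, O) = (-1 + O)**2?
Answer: 2024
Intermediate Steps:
T(Y, I) = -2 + I**2 + (-1 + I)**2 (T(Y, I) = -2 + (I*I + (-1 + I)**2) = -2 + (I**2 + (-1 + I)**2) = -2 + I**2 + (-1 + I)**2)
T(44, -47) - 1*2487 = (-2 + (-47)**2 + (-1 - 47)**2) - 1*2487 = (-2 + 2209 + (-48)**2) - 2487 = (-2 + 2209 + 2304) - 2487 = 4511 - 2487 = 2024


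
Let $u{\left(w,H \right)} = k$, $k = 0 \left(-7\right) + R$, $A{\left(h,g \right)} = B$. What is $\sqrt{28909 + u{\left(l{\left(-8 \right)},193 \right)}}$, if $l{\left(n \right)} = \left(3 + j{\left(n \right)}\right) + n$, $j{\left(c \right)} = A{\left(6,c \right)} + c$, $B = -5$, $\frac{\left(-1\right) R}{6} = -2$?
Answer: $\sqrt{28921} \approx 170.06$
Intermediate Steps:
$R = 12$ ($R = \left(-6\right) \left(-2\right) = 12$)
$A{\left(h,g \right)} = -5$
$j{\left(c \right)} = -5 + c$
$k = 12$ ($k = 0 \left(-7\right) + 12 = 0 + 12 = 12$)
$l{\left(n \right)} = -2 + 2 n$ ($l{\left(n \right)} = \left(3 + \left(-5 + n\right)\right) + n = \left(-2 + n\right) + n = -2 + 2 n$)
$u{\left(w,H \right)} = 12$
$\sqrt{28909 + u{\left(l{\left(-8 \right)},193 \right)}} = \sqrt{28909 + 12} = \sqrt{28921}$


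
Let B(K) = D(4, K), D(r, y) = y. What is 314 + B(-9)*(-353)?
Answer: 3491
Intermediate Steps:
B(K) = K
314 + B(-9)*(-353) = 314 - 9*(-353) = 314 + 3177 = 3491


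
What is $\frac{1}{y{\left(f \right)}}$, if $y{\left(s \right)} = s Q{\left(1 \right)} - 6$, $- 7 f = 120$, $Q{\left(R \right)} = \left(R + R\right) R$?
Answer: $- \frac{7}{282} \approx -0.024823$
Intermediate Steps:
$Q{\left(R \right)} = 2 R^{2}$ ($Q{\left(R \right)} = 2 R R = 2 R^{2}$)
$f = - \frac{120}{7}$ ($f = \left(- \frac{1}{7}\right) 120 = - \frac{120}{7} \approx -17.143$)
$y{\left(s \right)} = -6 + 2 s$ ($y{\left(s \right)} = s 2 \cdot 1^{2} - 6 = s 2 \cdot 1 - 6 = s 2 - 6 = 2 s - 6 = -6 + 2 s$)
$\frac{1}{y{\left(f \right)}} = \frac{1}{-6 + 2 \left(- \frac{120}{7}\right)} = \frac{1}{-6 - \frac{240}{7}} = \frac{1}{- \frac{282}{7}} = - \frac{7}{282}$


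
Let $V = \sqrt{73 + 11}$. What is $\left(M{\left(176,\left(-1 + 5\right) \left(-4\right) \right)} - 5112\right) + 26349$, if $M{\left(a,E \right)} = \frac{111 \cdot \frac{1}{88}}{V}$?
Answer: $21237 + \frac{37 \sqrt{21}}{1232} \approx 21237.0$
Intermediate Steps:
$V = 2 \sqrt{21}$ ($V = \sqrt{84} = 2 \sqrt{21} \approx 9.1651$)
$M{\left(a,E \right)} = \frac{37 \sqrt{21}}{1232}$ ($M{\left(a,E \right)} = \frac{111 \cdot \frac{1}{88}}{2 \sqrt{21}} = 111 \cdot \frac{1}{88} \frac{\sqrt{21}}{42} = \frac{111 \frac{\sqrt{21}}{42}}{88} = \frac{37 \sqrt{21}}{1232}$)
$\left(M{\left(176,\left(-1 + 5\right) \left(-4\right) \right)} - 5112\right) + 26349 = \left(\frac{37 \sqrt{21}}{1232} - 5112\right) + 26349 = \left(-5112 + \frac{37 \sqrt{21}}{1232}\right) + 26349 = 21237 + \frac{37 \sqrt{21}}{1232}$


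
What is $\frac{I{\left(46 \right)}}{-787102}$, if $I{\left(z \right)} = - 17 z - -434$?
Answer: $\frac{174}{393551} \approx 0.00044213$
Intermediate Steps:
$I{\left(z \right)} = 434 - 17 z$ ($I{\left(z \right)} = - 17 z + 434 = 434 - 17 z$)
$\frac{I{\left(46 \right)}}{-787102} = \frac{434 - 782}{-787102} = \left(434 - 782\right) \left(- \frac{1}{787102}\right) = \left(-348\right) \left(- \frac{1}{787102}\right) = \frac{174}{393551}$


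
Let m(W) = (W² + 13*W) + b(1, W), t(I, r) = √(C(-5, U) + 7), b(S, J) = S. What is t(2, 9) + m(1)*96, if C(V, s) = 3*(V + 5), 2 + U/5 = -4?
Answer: 1440 + √7 ≈ 1442.6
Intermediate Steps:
U = -30 (U = -10 + 5*(-4) = -10 - 20 = -30)
C(V, s) = 15 + 3*V (C(V, s) = 3*(5 + V) = 15 + 3*V)
t(I, r) = √7 (t(I, r) = √((15 + 3*(-5)) + 7) = √((15 - 15) + 7) = √(0 + 7) = √7)
m(W) = 1 + W² + 13*W (m(W) = (W² + 13*W) + 1 = 1 + W² + 13*W)
t(2, 9) + m(1)*96 = √7 + (1 + 1² + 13*1)*96 = √7 + (1 + 1 + 13)*96 = √7 + 15*96 = √7 + 1440 = 1440 + √7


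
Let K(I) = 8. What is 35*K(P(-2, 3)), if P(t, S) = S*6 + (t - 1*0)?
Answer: 280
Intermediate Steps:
P(t, S) = t + 6*S (P(t, S) = 6*S + (t + 0) = 6*S + t = t + 6*S)
35*K(P(-2, 3)) = 35*8 = 280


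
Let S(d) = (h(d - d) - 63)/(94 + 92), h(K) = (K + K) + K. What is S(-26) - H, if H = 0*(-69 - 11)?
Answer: -21/62 ≈ -0.33871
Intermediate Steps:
h(K) = 3*K (h(K) = 2*K + K = 3*K)
H = 0 (H = 0*(-80) = 0)
S(d) = -21/62 (S(d) = (3*(d - d) - 63)/(94 + 92) = (3*0 - 63)/186 = (0 - 63)*(1/186) = -63*1/186 = -21/62)
S(-26) - H = -21/62 - 1*0 = -21/62 + 0 = -21/62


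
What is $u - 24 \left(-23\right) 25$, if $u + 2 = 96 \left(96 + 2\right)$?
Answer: $23206$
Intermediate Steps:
$u = 9406$ ($u = -2 + 96 \left(96 + 2\right) = -2 + 96 \cdot 98 = -2 + 9408 = 9406$)
$u - 24 \left(-23\right) 25 = 9406 - 24 \left(-23\right) 25 = 9406 - \left(-552\right) 25 = 9406 - -13800 = 9406 + 13800 = 23206$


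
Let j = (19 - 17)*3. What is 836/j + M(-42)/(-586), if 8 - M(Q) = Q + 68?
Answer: 122501/879 ≈ 139.36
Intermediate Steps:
M(Q) = -60 - Q (M(Q) = 8 - (Q + 68) = 8 - (68 + Q) = 8 + (-68 - Q) = -60 - Q)
j = 6 (j = 2*3 = 6)
836/j + M(-42)/(-586) = 836/6 + (-60 - 1*(-42))/(-586) = 836*(⅙) + (-60 + 42)*(-1/586) = 418/3 - 18*(-1/586) = 418/3 + 9/293 = 122501/879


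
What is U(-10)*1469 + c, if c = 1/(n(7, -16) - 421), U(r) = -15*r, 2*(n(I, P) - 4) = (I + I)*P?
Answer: 116565149/529 ≈ 2.2035e+5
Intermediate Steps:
n(I, P) = 4 + I*P (n(I, P) = 4 + ((I + I)*P)/2 = 4 + ((2*I)*P)/2 = 4 + (2*I*P)/2 = 4 + I*P)
c = -1/529 (c = 1/((4 + 7*(-16)) - 421) = 1/((4 - 112) - 421) = 1/(-108 - 421) = 1/(-529) = -1/529 ≈ -0.0018904)
U(-10)*1469 + c = -15*(-10)*1469 - 1/529 = 150*1469 - 1/529 = 220350 - 1/529 = 116565149/529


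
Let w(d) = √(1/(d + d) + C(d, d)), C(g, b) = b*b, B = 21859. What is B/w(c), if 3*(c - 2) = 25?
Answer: 65577*√3695758/59609 ≈ 2114.9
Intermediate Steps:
c = 31/3 (c = 2 + (⅓)*25 = 2 + 25/3 = 31/3 ≈ 10.333)
C(g, b) = b²
w(d) = √(d² + 1/(2*d)) (w(d) = √(1/(d + d) + d²) = √(1/(2*d) + d²) = √(d² + 1/(2*d)))
B/w(c) = 21859/((√2*√((1 + 2*(31/3)³)/(31/3))/2)) = 21859/((√2*√(3*(1 + 2*(29791/27))/31)/2)) = 21859/((√2*√(3*(1 + 59582/27)/31)/2)) = 21859/((√2*√((3/31)*(59609/27))/2)) = 21859/((√2*√(59609/279)/2)) = 21859/((√2*(√1847879/93)/2)) = 21859/((√3695758/186)) = 21859*(3*√3695758/59609) = 65577*√3695758/59609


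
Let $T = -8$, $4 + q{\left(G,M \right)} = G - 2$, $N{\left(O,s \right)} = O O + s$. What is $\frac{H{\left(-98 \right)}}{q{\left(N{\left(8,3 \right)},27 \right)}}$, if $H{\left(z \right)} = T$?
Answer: $- \frac{8}{61} \approx -0.13115$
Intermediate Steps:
$N{\left(O,s \right)} = s + O^{2}$ ($N{\left(O,s \right)} = O^{2} + s = s + O^{2}$)
$q{\left(G,M \right)} = -6 + G$ ($q{\left(G,M \right)} = -4 + \left(G - 2\right) = -4 + \left(-2 + G\right) = -6 + G$)
$H{\left(z \right)} = -8$
$\frac{H{\left(-98 \right)}}{q{\left(N{\left(8,3 \right)},27 \right)}} = - \frac{8}{-6 + \left(3 + 8^{2}\right)} = - \frac{8}{-6 + \left(3 + 64\right)} = - \frac{8}{-6 + 67} = - \frac{8}{61}$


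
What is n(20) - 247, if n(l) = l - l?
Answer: -247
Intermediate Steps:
n(l) = 0
n(20) - 247 = 0 - 247 = -247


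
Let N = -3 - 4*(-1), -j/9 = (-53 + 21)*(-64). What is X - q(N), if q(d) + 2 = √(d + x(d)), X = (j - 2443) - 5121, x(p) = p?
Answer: -25994 - √2 ≈ -25995.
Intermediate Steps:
j = -18432 (j = -9*(-53 + 21)*(-64) = -(-288)*(-64) = -9*2048 = -18432)
X = -25996 (X = (-18432 - 2443) - 5121 = -20875 - 5121 = -25996)
N = 1 (N = -3 + 4 = 1)
q(d) = -2 + √2*√d (q(d) = -2 + √(d + d) = -2 + √(2*d) = -2 + √2*√d)
X - q(N) = -25996 - (-2 + √2*√1) = -25996 - (-2 + √2*1) = -25996 - (-2 + √2) = -25996 + (2 - √2) = -25994 - √2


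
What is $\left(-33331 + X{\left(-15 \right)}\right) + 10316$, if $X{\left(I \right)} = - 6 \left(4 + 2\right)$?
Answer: $-23051$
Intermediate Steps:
$X{\left(I \right)} = -36$ ($X{\left(I \right)} = \left(-6\right) 6 = -36$)
$\left(-33331 + X{\left(-15 \right)}\right) + 10316 = \left(-33331 - 36\right) + 10316 = -33367 + 10316 = -23051$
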